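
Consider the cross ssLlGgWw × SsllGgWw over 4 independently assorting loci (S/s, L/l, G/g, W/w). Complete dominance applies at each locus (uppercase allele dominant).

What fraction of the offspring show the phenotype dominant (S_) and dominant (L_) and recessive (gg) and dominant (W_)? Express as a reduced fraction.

P(S_ L_ gg W_) = 3/64

ssLlGgWw gametes: sLGW×2, sLGw×2, sLgW×2, sLgw×2, slGW×2, slGw×2, slgW×2, slgw×2
SsllGgWw gametes: SlGW×2, SlGw×2, SlgW×2, Slgw×2, slGW×2, slGw×2, slgW×2, slgw×2
ssLlGgWw×SsllGgWw grid (16·16=256): SsLlGGWW=4 SsLlGGWw=8 SsLlGGww=4 SsLlGgWW=8 SsLlGgWw=16 SsLlGgww=8 SsLlggWW=4 SsLlggWw=8 SsLlggww=4 SsllGGWW=4 SsllGGWw=8 SsllGGww=4 SsllGgWW=8 SsllGgWw=16 SsllGgww=8 SsllggWW=4 SsllggWw=8 Ssllggww=4 ssLlGGWW=4 ssLlGGWw=8 ssLlGGww=4 ssLlGgWW=8 ssLlGgWw=16 ssLlGgww=8 ssLlggWW=4 ssLlggWw=8 ssLlggww=4 ssllGGWW=4 ssllGGWw=8 ssllGGww=4 ssllGgWW=8 ssllGgWw=16 ssllGgww=8 ssllggWW=4 ssllggWw=8 ssllggww=4
S_ L_ gg W_ hits 12/256; gcd=4; 12÷4/256÷4 = 3/64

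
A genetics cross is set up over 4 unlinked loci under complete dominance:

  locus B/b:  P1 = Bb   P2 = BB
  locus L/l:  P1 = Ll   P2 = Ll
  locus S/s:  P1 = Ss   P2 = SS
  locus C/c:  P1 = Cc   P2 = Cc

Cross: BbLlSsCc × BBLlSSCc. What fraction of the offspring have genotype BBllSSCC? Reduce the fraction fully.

P(BBllSSCC) = 1/64

BbLlSsCc gametes: BLSC×1, BLSc×1, BLsC×1, BLsc×1, BlSC×1, BlSc×1, BlsC×1, Blsc×1, bLSC×1, bLSc×1, bLsC×1, bLsc×1, blSC×1, blSc×1, blsC×1, blsc×1
BBLlSSCc gametes: BLSC×4, BLSc×4, BlSC×4, BlSc×4
BbLlSsCc×BBLlSSCc grid (16·16=256): BBLLSSCC=4 BBLLSSCc=8 BBLLSScc=4 BBLLSsCC=4 BBLLSsCc=8 BBLLSscc=4 BBLlSSCC=8 BBLlSSCc=16 BBLlSScc=8 BBLlSsCC=8 BBLlSsCc=16 BBLlSscc=8 BBllSSCC=4 BBllSSCc=8 BBllSScc=4 BBllSsCC=4 BBllSsCc=8 BBllSscc=4 BbLLSSCC=4 BbLLSSCc=8 BbLLSScc=4 BbLLSsCC=4 BbLLSsCc=8 BbLLSscc=4 BbLlSSCC=8 BbLlSSCc=16 BbLlSScc=8 BbLlSsCC=8 BbLlSsCc=16 BbLlSscc=8 BbllSSCC=4 BbllSSCc=8 BbllSScc=4 BbllSsCC=4 BbllSsCc=8 BbllSscc=4
BBllSSCC hits 4/256; gcd=4; 4÷4/256÷4 = 1/64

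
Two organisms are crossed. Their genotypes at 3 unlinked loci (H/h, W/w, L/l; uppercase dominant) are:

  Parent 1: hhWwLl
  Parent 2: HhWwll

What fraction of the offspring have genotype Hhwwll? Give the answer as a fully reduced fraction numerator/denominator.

hhWwLl gametes: hWL×2, hWl×2, hwL×2, hwl×2
HhWwll gametes: HWl×2, Hwl×2, hWl×2, hwl×2
hhWwLl×HhWwll grid (8·8=64): HhWWLl=4 HhWWll=4 HhWwLl=8 HhWwll=8 HhwwLl=4 Hhwwll=4 hhWWLl=4 hhWWll=4 hhWwLl=8 hhWwll=8 hhwwLl=4 hhwwll=4
Hhwwll hits 4/64; gcd=4; 4÷4/64÷4 = 1/16

P(Hhwwll) = 1/16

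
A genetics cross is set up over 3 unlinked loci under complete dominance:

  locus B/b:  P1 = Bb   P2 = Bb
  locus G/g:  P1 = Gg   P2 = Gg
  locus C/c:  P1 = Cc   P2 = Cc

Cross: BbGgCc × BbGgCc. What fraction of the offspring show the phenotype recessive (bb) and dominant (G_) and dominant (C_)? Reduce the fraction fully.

BbGgCc gametes: BGC×1, BGc×1, BgC×1, Bgc×1, bGC×1, bGc×1, bgC×1, bgc×1
BbGgCc gametes: BGC×1, BGc×1, BgC×1, Bgc×1, bGC×1, bGc×1, bgC×1, bgc×1
BbGgCc×BbGgCc grid (8·8=64): BBGGCC=1 BBGGCc=2 BBGGcc=1 BBGgCC=2 BBGgCc=4 BBGgcc=2 BBggCC=1 BBggCc=2 BBggcc=1 BbGGCC=2 BbGGCc=4 BbGGcc=2 BbGgCC=4 BbGgCc=8 BbGgcc=4 BbggCC=2 BbggCc=4 Bbggcc=2 bbGGCC=1 bbGGCc=2 bbGGcc=1 bbGgCC=2 bbGgCc=4 bbGgcc=2 bbggCC=1 bbggCc=2 bbggcc=1
bb G_ C_ hits 9/64; gcd=1; 9÷1/64÷1 = 9/64

P(bb G_ C_) = 9/64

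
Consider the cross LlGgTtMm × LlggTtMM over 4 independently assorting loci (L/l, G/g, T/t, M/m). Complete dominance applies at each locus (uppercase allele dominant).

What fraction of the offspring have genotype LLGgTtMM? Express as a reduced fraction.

LlGgTtMm gametes: LGTM×1, LGTm×1, LGtM×1, LGtm×1, LgTM×1, LgTm×1, LgtM×1, Lgtm×1, lGTM×1, lGTm×1, lGtM×1, lGtm×1, lgTM×1, lgTm×1, lgtM×1, lgtm×1
LlggTtMM gametes: LgTM×4, LgtM×4, lgTM×4, lgtM×4
LlGgTtMm×LlggTtMM grid (16·16=256): LLGgTTMM=4 LLGgTTMm=4 LLGgTtMM=8 LLGgTtMm=8 LLGgttMM=4 LLGgttMm=4 LLggTTMM=4 LLggTTMm=4 LLggTtMM=8 LLggTtMm=8 LLggttMM=4 LLggttMm=4 LlGgTTMM=8 LlGgTTMm=8 LlGgTtMM=16 LlGgTtMm=16 LlGgttMM=8 LlGgttMm=8 LlggTTMM=8 LlggTTMm=8 LlggTtMM=16 LlggTtMm=16 LlggttMM=8 LlggttMm=8 llGgTTMM=4 llGgTTMm=4 llGgTtMM=8 llGgTtMm=8 llGgttMM=4 llGgttMm=4 llggTTMM=4 llggTTMm=4 llggTtMM=8 llggTtMm=8 llggttMM=4 llggttMm=4
LLGgTtMM hits 8/256; gcd=8; 8÷8/256÷8 = 1/32

P(LLGgTtMM) = 1/32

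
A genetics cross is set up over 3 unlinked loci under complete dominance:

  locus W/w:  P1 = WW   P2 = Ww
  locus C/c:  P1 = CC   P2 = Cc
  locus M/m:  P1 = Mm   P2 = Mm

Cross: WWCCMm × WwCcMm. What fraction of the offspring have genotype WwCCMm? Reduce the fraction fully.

WWCCMm gametes: WCM×4, WCm×4
WwCcMm gametes: WCM×1, WCm×1, WcM×1, Wcm×1, wCM×1, wCm×1, wcM×1, wcm×1
WWCCMm×WwCcMm grid (8·8=64): WWCCMM=4 WWCCMm=8 WWCCmm=4 WWCcMM=4 WWCcMm=8 WWCcmm=4 WwCCMM=4 WwCCMm=8 WwCCmm=4 WwCcMM=4 WwCcMm=8 WwCcmm=4
WwCCMm hits 8/64; gcd=8; 8÷8/64÷8 = 1/8

P(WwCCMm) = 1/8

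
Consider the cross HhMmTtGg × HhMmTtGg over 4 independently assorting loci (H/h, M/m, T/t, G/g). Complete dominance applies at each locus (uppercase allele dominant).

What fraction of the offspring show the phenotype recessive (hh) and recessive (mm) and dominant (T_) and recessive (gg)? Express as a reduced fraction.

P(hh mm T_ gg) = 3/256

HhMmTtGg gametes: HMTG×1, HMTg×1, HMtG×1, HMtg×1, HmTG×1, HmTg×1, HmtG×1, Hmtg×1, hMTG×1, hMTg×1, hMtG×1, hMtg×1, hmTG×1, hmTg×1, hmtG×1, hmtg×1
HhMmTtGg gametes: HMTG×1, HMTg×1, HMtG×1, HMtg×1, HmTG×1, HmTg×1, HmtG×1, Hmtg×1, hMTG×1, hMTg×1, hMtG×1, hMtg×1, hmTG×1, hmTg×1, hmtG×1, hmtg×1
HhMmTtGg×HhMmTtGg grid (16·16=256): HHMMTTGG=1 HHMMTTGg=2 HHMMTTgg=1 HHMMTtGG=2 HHMMTtGg=4 HHMMTtgg=2 HHMMttGG=1 HHMMttGg=2 HHMMttgg=1 HHMmTTGG=2 HHMmTTGg=4 HHMmTTgg=2 HHMmTtGG=4 HHMmTtGg=8 HHMmTtgg=4 HHMmttGG=2 HHMmttGg=4 HHMmttgg=2 HHmmTTGG=1 HHmmTTGg=2 HHmmTTgg=1 HHmmTtGG=2 HHmmTtGg=4 HHmmTtgg=2 HHmmttGG=1 HHmmttGg=2 HHmmttgg=1 HhMMTTGG=2 HhMMTTGg=4 HhMMTTgg=2 HhMMTtGG=4 HhMMTtGg=8 HhMMTtgg=4 HhMMttGG=2 HhMMttGg=4 HhMMttgg=2 HhMmTTGG=4 HhMmTTGg=8 HhMmTTgg=4 HhMmTtGG=8 HhMmTtGg=16 HhMmTtgg=8 HhMmttGG=4 HhMmttGg=8 HhMmttgg=4 HhmmTTGG=2 HhmmTTGg=4 HhmmTTgg=2 HhmmTtGG=4 HhmmTtGg=8 HhmmTtgg=4 HhmmttGG=2 HhmmttGg=4 Hhmmttgg=2 hhMMTTGG=1 hhMMTTGg=2 hhMMTTgg=1 hhMMTtGG=2 hhMMTtGg=4 hhMMTtgg=2 hhMMttGG=1 hhMMttGg=2 hhMMttgg=1 hhMmTTGG=2 hhMmTTGg=4 hhMmTTgg=2 hhMmTtGG=4 hhMmTtGg=8 hhMmTtgg=4 hhMmttGG=2 hhMmttGg=4 hhMmttgg=2 hhmmTTGG=1 hhmmTTGg=2 hhmmTTgg=1 hhmmTtGG=2 hhmmTtGg=4 hhmmTtgg=2 hhmmttGG=1 hhmmttGg=2 hhmmttgg=1
hh mm T_ gg hits 3/256; gcd=1; 3÷1/256÷1 = 3/256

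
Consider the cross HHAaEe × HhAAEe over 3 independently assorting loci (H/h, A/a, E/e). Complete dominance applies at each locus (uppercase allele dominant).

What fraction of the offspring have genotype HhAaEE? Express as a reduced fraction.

HHAaEe gametes: HAE×2, HAe×2, HaE×2, Hae×2
HhAAEe gametes: HAE×2, HAe×2, hAE×2, hAe×2
HHAaEe×HhAAEe grid (8·8=64): HHAAEE=4 HHAAEe=8 HHAAee=4 HHAaEE=4 HHAaEe=8 HHAaee=4 HhAAEE=4 HhAAEe=8 HhAAee=4 HhAaEE=4 HhAaEe=8 HhAaee=4
HhAaEE hits 4/64; gcd=4; 4÷4/64÷4 = 1/16

P(HhAaEE) = 1/16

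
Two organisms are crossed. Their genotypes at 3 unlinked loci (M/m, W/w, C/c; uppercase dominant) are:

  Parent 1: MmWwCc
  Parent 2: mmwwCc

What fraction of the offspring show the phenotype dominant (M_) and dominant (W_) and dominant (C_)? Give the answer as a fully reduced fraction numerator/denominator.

MmWwCc gametes: MWC×1, MWc×1, MwC×1, Mwc×1, mWC×1, mWc×1, mwC×1, mwc×1
mmwwCc gametes: mwC×4, mwc×4
MmWwCc×mmwwCc grid (8·8=64): MmWwCC=4 MmWwCc=8 MmWwcc=4 MmwwCC=4 MmwwCc=8 Mmwwcc=4 mmWwCC=4 mmWwCc=8 mmWwcc=4 mmwwCC=4 mmwwCc=8 mmwwcc=4
M_ W_ C_ hits 12/64; gcd=4; 12÷4/64÷4 = 3/16

P(M_ W_ C_) = 3/16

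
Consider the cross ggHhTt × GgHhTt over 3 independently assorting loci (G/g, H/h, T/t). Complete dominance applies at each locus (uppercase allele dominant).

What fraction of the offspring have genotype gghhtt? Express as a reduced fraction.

ggHhTt gametes: gHT×2, gHt×2, ghT×2, ght×2
GgHhTt gametes: GHT×1, GHt×1, GhT×1, Ght×1, gHT×1, gHt×1, ghT×1, ght×1
ggHhTt×GgHhTt grid (8·8=64): GgHHTT=2 GgHHTt=4 GgHHtt=2 GgHhTT=4 GgHhTt=8 GgHhtt=4 GghhTT=2 GghhTt=4 Gghhtt=2 ggHHTT=2 ggHHTt=4 ggHHtt=2 ggHhTT=4 ggHhTt=8 ggHhtt=4 gghhTT=2 gghhTt=4 gghhtt=2
gghhtt hits 2/64; gcd=2; 2÷2/64÷2 = 1/32

P(gghhtt) = 1/32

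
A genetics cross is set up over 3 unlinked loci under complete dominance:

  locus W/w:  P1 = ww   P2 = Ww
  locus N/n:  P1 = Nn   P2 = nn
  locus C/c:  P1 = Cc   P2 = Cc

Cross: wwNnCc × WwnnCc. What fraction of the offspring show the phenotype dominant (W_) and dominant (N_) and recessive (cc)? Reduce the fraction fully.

P(W_ N_ cc) = 1/16

wwNnCc gametes: wNC×2, wNc×2, wnC×2, wnc×2
WwnnCc gametes: WnC×2, Wnc×2, wnC×2, wnc×2
wwNnCc×WwnnCc grid (8·8=64): WwNnCC=4 WwNnCc=8 WwNncc=4 WwnnCC=4 WwnnCc=8 Wwnncc=4 wwNnCC=4 wwNnCc=8 wwNncc=4 wwnnCC=4 wwnnCc=8 wwnncc=4
W_ N_ cc hits 4/64; gcd=4; 4÷4/64÷4 = 1/16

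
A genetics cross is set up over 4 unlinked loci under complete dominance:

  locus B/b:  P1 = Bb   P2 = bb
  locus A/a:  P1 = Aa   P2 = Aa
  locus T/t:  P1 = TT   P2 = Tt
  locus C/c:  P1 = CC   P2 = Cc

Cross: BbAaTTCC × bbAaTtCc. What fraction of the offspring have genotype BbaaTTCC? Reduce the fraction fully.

BbAaTTCC gametes: BATC×4, BaTC×4, bATC×4, baTC×4
bbAaTtCc gametes: bATC×2, bATc×2, bAtC×2, bAtc×2, baTC×2, baTc×2, batC×2, batc×2
BbAaTTCC×bbAaTtCc grid (16·16=256): BbAATTCC=8 BbAATTCc=8 BbAATtCC=8 BbAATtCc=8 BbAaTTCC=16 BbAaTTCc=16 BbAaTtCC=16 BbAaTtCc=16 BbaaTTCC=8 BbaaTTCc=8 BbaaTtCC=8 BbaaTtCc=8 bbAATTCC=8 bbAATTCc=8 bbAATtCC=8 bbAATtCc=8 bbAaTTCC=16 bbAaTTCc=16 bbAaTtCC=16 bbAaTtCc=16 bbaaTTCC=8 bbaaTTCc=8 bbaaTtCC=8 bbaaTtCc=8
BbaaTTCC hits 8/256; gcd=8; 8÷8/256÷8 = 1/32

P(BbaaTTCC) = 1/32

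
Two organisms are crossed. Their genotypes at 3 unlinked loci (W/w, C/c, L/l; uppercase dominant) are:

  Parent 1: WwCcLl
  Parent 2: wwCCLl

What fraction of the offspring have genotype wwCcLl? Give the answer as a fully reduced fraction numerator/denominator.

WwCcLl gametes: WCL×1, WCl×1, WcL×1, Wcl×1, wCL×1, wCl×1, wcL×1, wcl×1
wwCCLl gametes: wCL×4, wCl×4
WwCcLl×wwCCLl grid (8·8=64): WwCCLL=4 WwCCLl=8 WwCCll=4 WwCcLL=4 WwCcLl=8 WwCcll=4 wwCCLL=4 wwCCLl=8 wwCCll=4 wwCcLL=4 wwCcLl=8 wwCcll=4
wwCcLl hits 8/64; gcd=8; 8÷8/64÷8 = 1/8

P(wwCcLl) = 1/8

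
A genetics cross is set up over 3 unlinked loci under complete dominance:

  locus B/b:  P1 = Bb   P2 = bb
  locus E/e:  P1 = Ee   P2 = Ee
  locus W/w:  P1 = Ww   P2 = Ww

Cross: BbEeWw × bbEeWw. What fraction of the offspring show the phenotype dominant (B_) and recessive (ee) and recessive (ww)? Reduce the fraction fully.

P(B_ ee ww) = 1/32

BbEeWw gametes: BEW×1, BEw×1, BeW×1, Bew×1, bEW×1, bEw×1, beW×1, bew×1
bbEeWw gametes: bEW×2, bEw×2, beW×2, bew×2
BbEeWw×bbEeWw grid (8·8=64): BbEEWW=2 BbEEWw=4 BbEEww=2 BbEeWW=4 BbEeWw=8 BbEeww=4 BbeeWW=2 BbeeWw=4 Bbeeww=2 bbEEWW=2 bbEEWw=4 bbEEww=2 bbEeWW=4 bbEeWw=8 bbEeww=4 bbeeWW=2 bbeeWw=4 bbeeww=2
B_ ee ww hits 2/64; gcd=2; 2÷2/64÷2 = 1/32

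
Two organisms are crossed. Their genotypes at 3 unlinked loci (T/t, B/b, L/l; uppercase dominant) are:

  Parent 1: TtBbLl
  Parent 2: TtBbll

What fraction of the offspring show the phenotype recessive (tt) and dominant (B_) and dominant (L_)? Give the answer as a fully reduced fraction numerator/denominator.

P(tt B_ L_) = 3/32

TtBbLl gametes: TBL×1, TBl×1, TbL×1, Tbl×1, tBL×1, tBl×1, tbL×1, tbl×1
TtBbll gametes: TBl×2, Tbl×2, tBl×2, tbl×2
TtBbLl×TtBbll grid (8·8=64): TTBBLl=2 TTBBll=2 TTBbLl=4 TTBbll=4 TTbbLl=2 TTbbll=2 TtBBLl=4 TtBBll=4 TtBbLl=8 TtBbll=8 TtbbLl=4 Ttbbll=4 ttBBLl=2 ttBBll=2 ttBbLl=4 ttBbll=4 ttbbLl=2 ttbbll=2
tt B_ L_ hits 6/64; gcd=2; 6÷2/64÷2 = 3/32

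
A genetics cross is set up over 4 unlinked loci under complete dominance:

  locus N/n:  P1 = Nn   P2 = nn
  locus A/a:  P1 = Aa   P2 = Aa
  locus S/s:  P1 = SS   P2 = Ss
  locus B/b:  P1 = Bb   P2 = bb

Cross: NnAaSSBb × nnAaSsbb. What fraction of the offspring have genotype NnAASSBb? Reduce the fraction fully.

P(NnAASSBb) = 1/32

NnAaSSBb gametes: NASB×2, NASb×2, NaSB×2, NaSb×2, nASB×2, nASb×2, naSB×2, naSb×2
nnAaSsbb gametes: nASb×4, nAsb×4, naSb×4, nasb×4
NnAaSSBb×nnAaSsbb grid (16·16=256): NnAASSBb=8 NnAASSbb=8 NnAASsBb=8 NnAASsbb=8 NnAaSSBb=16 NnAaSSbb=16 NnAaSsBb=16 NnAaSsbb=16 NnaaSSBb=8 NnaaSSbb=8 NnaaSsBb=8 NnaaSsbb=8 nnAASSBb=8 nnAASSbb=8 nnAASsBb=8 nnAASsbb=8 nnAaSSBb=16 nnAaSSbb=16 nnAaSsBb=16 nnAaSsbb=16 nnaaSSBb=8 nnaaSSbb=8 nnaaSsBb=8 nnaaSsbb=8
NnAASSBb hits 8/256; gcd=8; 8÷8/256÷8 = 1/32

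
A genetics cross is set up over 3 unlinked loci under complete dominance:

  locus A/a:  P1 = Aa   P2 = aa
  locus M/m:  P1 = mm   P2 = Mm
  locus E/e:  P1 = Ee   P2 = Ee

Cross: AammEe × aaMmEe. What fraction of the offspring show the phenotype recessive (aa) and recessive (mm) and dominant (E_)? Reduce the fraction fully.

AammEe gametes: AmE×2, Ame×2, amE×2, ame×2
aaMmEe gametes: aME×2, aMe×2, amE×2, ame×2
AammEe×aaMmEe grid (8·8=64): AaMmEE=4 AaMmEe=8 AaMmee=4 AammEE=4 AammEe=8 Aammee=4 aaMmEE=4 aaMmEe=8 aaMmee=4 aammEE=4 aammEe=8 aammee=4
aa mm E_ hits 12/64; gcd=4; 12÷4/64÷4 = 3/16

P(aa mm E_) = 3/16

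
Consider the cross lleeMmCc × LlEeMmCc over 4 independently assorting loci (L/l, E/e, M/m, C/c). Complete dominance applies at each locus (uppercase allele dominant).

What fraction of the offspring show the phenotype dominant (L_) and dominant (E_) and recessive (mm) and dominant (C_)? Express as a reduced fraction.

P(L_ E_ mm C_) = 3/64

lleeMmCc gametes: leMC×4, leMc×4, lemC×4, lemc×4
LlEeMmCc gametes: LEMC×1, LEMc×1, LEmC×1, LEmc×1, LeMC×1, LeMc×1, LemC×1, Lemc×1, lEMC×1, lEMc×1, lEmC×1, lEmc×1, leMC×1, leMc×1, lemC×1, lemc×1
lleeMmCc×LlEeMmCc grid (16·16=256): LlEeMMCC=4 LlEeMMCc=8 LlEeMMcc=4 LlEeMmCC=8 LlEeMmCc=16 LlEeMmcc=8 LlEemmCC=4 LlEemmCc=8 LlEemmcc=4 LleeMMCC=4 LleeMMCc=8 LleeMMcc=4 LleeMmCC=8 LleeMmCc=16 LleeMmcc=8 LleemmCC=4 LleemmCc=8 Lleemmcc=4 llEeMMCC=4 llEeMMCc=8 llEeMMcc=4 llEeMmCC=8 llEeMmCc=16 llEeMmcc=8 llEemmCC=4 llEemmCc=8 llEemmcc=4 lleeMMCC=4 lleeMMCc=8 lleeMMcc=4 lleeMmCC=8 lleeMmCc=16 lleeMmcc=8 lleemmCC=4 lleemmCc=8 lleemmcc=4
L_ E_ mm C_ hits 12/256; gcd=4; 12÷4/256÷4 = 3/64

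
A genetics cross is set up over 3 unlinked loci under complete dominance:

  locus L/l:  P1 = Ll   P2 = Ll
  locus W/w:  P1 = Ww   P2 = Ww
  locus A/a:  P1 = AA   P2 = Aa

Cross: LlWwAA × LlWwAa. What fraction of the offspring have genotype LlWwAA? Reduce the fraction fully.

P(LlWwAA) = 1/8

LlWwAA gametes: LWA×2, LwA×2, lWA×2, lwA×2
LlWwAa gametes: LWA×1, LWa×1, LwA×1, Lwa×1, lWA×1, lWa×1, lwA×1, lwa×1
LlWwAA×LlWwAa grid (8·8=64): LLWWAA=2 LLWWAa=2 LLWwAA=4 LLWwAa=4 LLwwAA=2 LLwwAa=2 LlWWAA=4 LlWWAa=4 LlWwAA=8 LlWwAa=8 LlwwAA=4 LlwwAa=4 llWWAA=2 llWWAa=2 llWwAA=4 llWwAa=4 llwwAA=2 llwwAa=2
LlWwAA hits 8/64; gcd=8; 8÷8/64÷8 = 1/8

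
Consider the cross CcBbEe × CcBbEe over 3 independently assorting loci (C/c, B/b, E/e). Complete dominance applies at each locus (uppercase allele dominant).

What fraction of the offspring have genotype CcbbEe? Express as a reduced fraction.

P(CcbbEe) = 1/16

CcBbEe gametes: CBE×1, CBe×1, CbE×1, Cbe×1, cBE×1, cBe×1, cbE×1, cbe×1
CcBbEe gametes: CBE×1, CBe×1, CbE×1, Cbe×1, cBE×1, cBe×1, cbE×1, cbe×1
CcBbEe×CcBbEe grid (8·8=64): CCBBEE=1 CCBBEe=2 CCBBee=1 CCBbEE=2 CCBbEe=4 CCBbee=2 CCbbEE=1 CCbbEe=2 CCbbee=1 CcBBEE=2 CcBBEe=4 CcBBee=2 CcBbEE=4 CcBbEe=8 CcBbee=4 CcbbEE=2 CcbbEe=4 Ccbbee=2 ccBBEE=1 ccBBEe=2 ccBBee=1 ccBbEE=2 ccBbEe=4 ccBbee=2 ccbbEE=1 ccbbEe=2 ccbbee=1
CcbbEe hits 4/64; gcd=4; 4÷4/64÷4 = 1/16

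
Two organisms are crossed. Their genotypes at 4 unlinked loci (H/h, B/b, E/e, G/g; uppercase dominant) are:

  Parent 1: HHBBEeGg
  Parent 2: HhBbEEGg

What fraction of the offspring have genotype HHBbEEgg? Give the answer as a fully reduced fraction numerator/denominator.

P(HHBbEEgg) = 1/32

HHBBEeGg gametes: HBEG×4, HBEg×4, HBeG×4, HBeg×4
HhBbEEGg gametes: HBEG×2, HBEg×2, HbEG×2, HbEg×2, hBEG×2, hBEg×2, hbEG×2, hbEg×2
HHBBEeGg×HhBbEEGg grid (16·16=256): HHBBEEGG=8 HHBBEEGg=16 HHBBEEgg=8 HHBBEeGG=8 HHBBEeGg=16 HHBBEegg=8 HHBbEEGG=8 HHBbEEGg=16 HHBbEEgg=8 HHBbEeGG=8 HHBbEeGg=16 HHBbEegg=8 HhBBEEGG=8 HhBBEEGg=16 HhBBEEgg=8 HhBBEeGG=8 HhBBEeGg=16 HhBBEegg=8 HhBbEEGG=8 HhBbEEGg=16 HhBbEEgg=8 HhBbEeGG=8 HhBbEeGg=16 HhBbEegg=8
HHBbEEgg hits 8/256; gcd=8; 8÷8/256÷8 = 1/32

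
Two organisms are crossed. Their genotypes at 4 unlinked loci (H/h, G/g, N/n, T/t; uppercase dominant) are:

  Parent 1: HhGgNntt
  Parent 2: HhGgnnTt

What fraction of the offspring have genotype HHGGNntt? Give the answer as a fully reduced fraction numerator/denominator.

HhGgNntt gametes: HGNt×2, HGnt×2, HgNt×2, Hgnt×2, hGNt×2, hGnt×2, hgNt×2, hgnt×2
HhGgnnTt gametes: HGnT×2, HGnt×2, HgnT×2, Hgnt×2, hGnT×2, hGnt×2, hgnT×2, hgnt×2
HhGgNntt×HhGgnnTt grid (16·16=256): HHGGNnTt=4 HHGGNntt=4 HHGGnnTt=4 HHGGnntt=4 HHGgNnTt=8 HHGgNntt=8 HHGgnnTt=8 HHGgnntt=8 HHggNnTt=4 HHggNntt=4 HHggnnTt=4 HHggnntt=4 HhGGNnTt=8 HhGGNntt=8 HhGGnnTt=8 HhGGnntt=8 HhGgNnTt=16 HhGgNntt=16 HhGgnnTt=16 HhGgnntt=16 HhggNnTt=8 HhggNntt=8 HhggnnTt=8 Hhggnntt=8 hhGGNnTt=4 hhGGNntt=4 hhGGnnTt=4 hhGGnntt=4 hhGgNnTt=8 hhGgNntt=8 hhGgnnTt=8 hhGgnntt=8 hhggNnTt=4 hhggNntt=4 hhggnnTt=4 hhggnntt=4
HHGGNntt hits 4/256; gcd=4; 4÷4/256÷4 = 1/64

P(HHGGNntt) = 1/64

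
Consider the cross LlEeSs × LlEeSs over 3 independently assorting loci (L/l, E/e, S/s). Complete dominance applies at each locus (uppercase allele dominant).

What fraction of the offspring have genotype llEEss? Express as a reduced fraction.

LlEeSs gametes: LES×1, LEs×1, LeS×1, Les×1, lES×1, lEs×1, leS×1, les×1
LlEeSs gametes: LES×1, LEs×1, LeS×1, Les×1, lES×1, lEs×1, leS×1, les×1
LlEeSs×LlEeSs grid (8·8=64): LLEESS=1 LLEESs=2 LLEEss=1 LLEeSS=2 LLEeSs=4 LLEess=2 LLeeSS=1 LLeeSs=2 LLeess=1 LlEESS=2 LlEESs=4 LlEEss=2 LlEeSS=4 LlEeSs=8 LlEess=4 LleeSS=2 LleeSs=4 Lleess=2 llEESS=1 llEESs=2 llEEss=1 llEeSS=2 llEeSs=4 llEess=2 lleeSS=1 lleeSs=2 lleess=1
llEEss hits 1/64; gcd=1; 1÷1/64÷1 = 1/64

P(llEEss) = 1/64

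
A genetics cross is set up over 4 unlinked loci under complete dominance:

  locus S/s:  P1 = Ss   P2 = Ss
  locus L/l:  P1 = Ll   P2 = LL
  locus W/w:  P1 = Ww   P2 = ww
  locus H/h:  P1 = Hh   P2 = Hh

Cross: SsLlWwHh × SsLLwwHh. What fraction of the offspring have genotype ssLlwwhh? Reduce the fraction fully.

SsLlWwHh gametes: SLWH×1, SLWh×1, SLwH×1, SLwh×1, SlWH×1, SlWh×1, SlwH×1, Slwh×1, sLWH×1, sLWh×1, sLwH×1, sLwh×1, slWH×1, slWh×1, slwH×1, slwh×1
SsLLwwHh gametes: SLwH×4, SLwh×4, sLwH×4, sLwh×4
SsLlWwHh×SsLLwwHh grid (16·16=256): SSLLWwHH=4 SSLLWwHh=8 SSLLWwhh=4 SSLLwwHH=4 SSLLwwHh=8 SSLLwwhh=4 SSLlWwHH=4 SSLlWwHh=8 SSLlWwhh=4 SSLlwwHH=4 SSLlwwHh=8 SSLlwwhh=4 SsLLWwHH=8 SsLLWwHh=16 SsLLWwhh=8 SsLLwwHH=8 SsLLwwHh=16 SsLLwwhh=8 SsLlWwHH=8 SsLlWwHh=16 SsLlWwhh=8 SsLlwwHH=8 SsLlwwHh=16 SsLlwwhh=8 ssLLWwHH=4 ssLLWwHh=8 ssLLWwhh=4 ssLLwwHH=4 ssLLwwHh=8 ssLLwwhh=4 ssLlWwHH=4 ssLlWwHh=8 ssLlWwhh=4 ssLlwwHH=4 ssLlwwHh=8 ssLlwwhh=4
ssLlwwhh hits 4/256; gcd=4; 4÷4/256÷4 = 1/64

P(ssLlwwhh) = 1/64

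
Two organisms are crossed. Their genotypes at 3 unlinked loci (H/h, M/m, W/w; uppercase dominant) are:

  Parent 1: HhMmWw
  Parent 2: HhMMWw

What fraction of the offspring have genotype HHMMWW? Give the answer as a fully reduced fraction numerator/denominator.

HhMmWw gametes: HMW×1, HMw×1, HmW×1, Hmw×1, hMW×1, hMw×1, hmW×1, hmw×1
HhMMWw gametes: HMW×2, HMw×2, hMW×2, hMw×2
HhMmWw×HhMMWw grid (8·8=64): HHMMWW=2 HHMMWw=4 HHMMww=2 HHMmWW=2 HHMmWw=4 HHMmww=2 HhMMWW=4 HhMMWw=8 HhMMww=4 HhMmWW=4 HhMmWw=8 HhMmww=4 hhMMWW=2 hhMMWw=4 hhMMww=2 hhMmWW=2 hhMmWw=4 hhMmww=2
HHMMWW hits 2/64; gcd=2; 2÷2/64÷2 = 1/32

P(HHMMWW) = 1/32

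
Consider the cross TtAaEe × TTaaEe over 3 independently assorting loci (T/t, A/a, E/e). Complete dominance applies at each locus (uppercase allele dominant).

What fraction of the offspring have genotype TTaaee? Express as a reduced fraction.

TtAaEe gametes: TAE×1, TAe×1, TaE×1, Tae×1, tAE×1, tAe×1, taE×1, tae×1
TTaaEe gametes: TaE×4, Tae×4
TtAaEe×TTaaEe grid (8·8=64): TTAaEE=4 TTAaEe=8 TTAaee=4 TTaaEE=4 TTaaEe=8 TTaaee=4 TtAaEE=4 TtAaEe=8 TtAaee=4 TtaaEE=4 TtaaEe=8 Ttaaee=4
TTaaee hits 4/64; gcd=4; 4÷4/64÷4 = 1/16

P(TTaaee) = 1/16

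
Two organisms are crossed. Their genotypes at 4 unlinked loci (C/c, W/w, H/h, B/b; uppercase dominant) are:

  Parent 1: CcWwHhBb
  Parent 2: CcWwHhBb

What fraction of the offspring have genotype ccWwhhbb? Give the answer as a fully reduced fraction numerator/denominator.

P(ccWwhhbb) = 1/128

CcWwHhBb gametes: CWHB×1, CWHb×1, CWhB×1, CWhb×1, CwHB×1, CwHb×1, CwhB×1, Cwhb×1, cWHB×1, cWHb×1, cWhB×1, cWhb×1, cwHB×1, cwHb×1, cwhB×1, cwhb×1
CcWwHhBb gametes: CWHB×1, CWHb×1, CWhB×1, CWhb×1, CwHB×1, CwHb×1, CwhB×1, Cwhb×1, cWHB×1, cWHb×1, cWhB×1, cWhb×1, cwHB×1, cwHb×1, cwhB×1, cwhb×1
CcWwHhBb×CcWwHhBb grid (16·16=256): CCWWHHBB=1 CCWWHHBb=2 CCWWHHbb=1 CCWWHhBB=2 CCWWHhBb=4 CCWWHhbb=2 CCWWhhBB=1 CCWWhhBb=2 CCWWhhbb=1 CCWwHHBB=2 CCWwHHBb=4 CCWwHHbb=2 CCWwHhBB=4 CCWwHhBb=8 CCWwHhbb=4 CCWwhhBB=2 CCWwhhBb=4 CCWwhhbb=2 CCwwHHBB=1 CCwwHHBb=2 CCwwHHbb=1 CCwwHhBB=2 CCwwHhBb=4 CCwwHhbb=2 CCwwhhBB=1 CCwwhhBb=2 CCwwhhbb=1 CcWWHHBB=2 CcWWHHBb=4 CcWWHHbb=2 CcWWHhBB=4 CcWWHhBb=8 CcWWHhbb=4 CcWWhhBB=2 CcWWhhBb=4 CcWWhhbb=2 CcWwHHBB=4 CcWwHHBb=8 CcWwHHbb=4 CcWwHhBB=8 CcWwHhBb=16 CcWwHhbb=8 CcWwhhBB=4 CcWwhhBb=8 CcWwhhbb=4 CcwwHHBB=2 CcwwHHBb=4 CcwwHHbb=2 CcwwHhBB=4 CcwwHhBb=8 CcwwHhbb=4 CcwwhhBB=2 CcwwhhBb=4 Ccwwhhbb=2 ccWWHHBB=1 ccWWHHBb=2 ccWWHHbb=1 ccWWHhBB=2 ccWWHhBb=4 ccWWHhbb=2 ccWWhhBB=1 ccWWhhBb=2 ccWWhhbb=1 ccWwHHBB=2 ccWwHHBb=4 ccWwHHbb=2 ccWwHhBB=4 ccWwHhBb=8 ccWwHhbb=4 ccWwhhBB=2 ccWwhhBb=4 ccWwhhbb=2 ccwwHHBB=1 ccwwHHBb=2 ccwwHHbb=1 ccwwHhBB=2 ccwwHhBb=4 ccwwHhbb=2 ccwwhhBB=1 ccwwhhBb=2 ccwwhhbb=1
ccWwhhbb hits 2/256; gcd=2; 2÷2/256÷2 = 1/128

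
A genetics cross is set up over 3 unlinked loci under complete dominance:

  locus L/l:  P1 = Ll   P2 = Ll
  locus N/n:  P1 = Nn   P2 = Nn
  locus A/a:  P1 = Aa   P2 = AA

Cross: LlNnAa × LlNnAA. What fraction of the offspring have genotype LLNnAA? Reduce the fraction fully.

P(LLNnAA) = 1/16

LlNnAa gametes: LNA×1, LNa×1, LnA×1, Lna×1, lNA×1, lNa×1, lnA×1, lna×1
LlNnAA gametes: LNA×2, LnA×2, lNA×2, lnA×2
LlNnAa×LlNnAA grid (8·8=64): LLNNAA=2 LLNNAa=2 LLNnAA=4 LLNnAa=4 LLnnAA=2 LLnnAa=2 LlNNAA=4 LlNNAa=4 LlNnAA=8 LlNnAa=8 LlnnAA=4 LlnnAa=4 llNNAA=2 llNNAa=2 llNnAA=4 llNnAa=4 llnnAA=2 llnnAa=2
LLNnAA hits 4/64; gcd=4; 4÷4/64÷4 = 1/16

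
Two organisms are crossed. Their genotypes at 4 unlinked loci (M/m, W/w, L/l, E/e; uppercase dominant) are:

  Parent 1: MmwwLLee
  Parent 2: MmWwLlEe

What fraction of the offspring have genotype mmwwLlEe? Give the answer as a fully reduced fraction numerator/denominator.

P(mmwwLlEe) = 1/32

MmwwLLee gametes: MwLe×8, mwLe×8
MmWwLlEe gametes: MWLE×1, MWLe×1, MWlE×1, MWle×1, MwLE×1, MwLe×1, MwlE×1, Mwle×1, mWLE×1, mWLe×1, mWlE×1, mWle×1, mwLE×1, mwLe×1, mwlE×1, mwle×1
MmwwLLee×MmWwLlEe grid (16·16=256): MMWwLLEe=8 MMWwLLee=8 MMWwLlEe=8 MMWwLlee=8 MMwwLLEe=8 MMwwLLee=8 MMwwLlEe=8 MMwwLlee=8 MmWwLLEe=16 MmWwLLee=16 MmWwLlEe=16 MmWwLlee=16 MmwwLLEe=16 MmwwLLee=16 MmwwLlEe=16 MmwwLlee=16 mmWwLLEe=8 mmWwLLee=8 mmWwLlEe=8 mmWwLlee=8 mmwwLLEe=8 mmwwLLee=8 mmwwLlEe=8 mmwwLlee=8
mmwwLlEe hits 8/256; gcd=8; 8÷8/256÷8 = 1/32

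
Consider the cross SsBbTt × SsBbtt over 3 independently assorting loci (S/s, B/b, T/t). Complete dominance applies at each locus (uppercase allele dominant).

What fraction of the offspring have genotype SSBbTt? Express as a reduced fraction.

P(SSBbTt) = 1/16

SsBbTt gametes: SBT×1, SBt×1, SbT×1, Sbt×1, sBT×1, sBt×1, sbT×1, sbt×1
SsBbtt gametes: SBt×2, Sbt×2, sBt×2, sbt×2
SsBbTt×SsBbtt grid (8·8=64): SSBBTt=2 SSBBtt=2 SSBbTt=4 SSBbtt=4 SSbbTt=2 SSbbtt=2 SsBBTt=4 SsBBtt=4 SsBbTt=8 SsBbtt=8 SsbbTt=4 Ssbbtt=4 ssBBTt=2 ssBBtt=2 ssBbTt=4 ssBbtt=4 ssbbTt=2 ssbbtt=2
SSBbTt hits 4/64; gcd=4; 4÷4/64÷4 = 1/16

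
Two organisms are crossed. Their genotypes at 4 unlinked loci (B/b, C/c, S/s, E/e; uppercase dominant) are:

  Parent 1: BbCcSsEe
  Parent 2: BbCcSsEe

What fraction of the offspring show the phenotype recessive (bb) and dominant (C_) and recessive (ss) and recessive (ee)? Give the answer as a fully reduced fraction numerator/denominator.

BbCcSsEe gametes: BCSE×1, BCSe×1, BCsE×1, BCse×1, BcSE×1, BcSe×1, BcsE×1, Bcse×1, bCSE×1, bCSe×1, bCsE×1, bCse×1, bcSE×1, bcSe×1, bcsE×1, bcse×1
BbCcSsEe gametes: BCSE×1, BCSe×1, BCsE×1, BCse×1, BcSE×1, BcSe×1, BcsE×1, Bcse×1, bCSE×1, bCSe×1, bCsE×1, bCse×1, bcSE×1, bcSe×1, bcsE×1, bcse×1
BbCcSsEe×BbCcSsEe grid (16·16=256): BBCCSSEE=1 BBCCSSEe=2 BBCCSSee=1 BBCCSsEE=2 BBCCSsEe=4 BBCCSsee=2 BBCCssEE=1 BBCCssEe=2 BBCCssee=1 BBCcSSEE=2 BBCcSSEe=4 BBCcSSee=2 BBCcSsEE=4 BBCcSsEe=8 BBCcSsee=4 BBCcssEE=2 BBCcssEe=4 BBCcssee=2 BBccSSEE=1 BBccSSEe=2 BBccSSee=1 BBccSsEE=2 BBccSsEe=4 BBccSsee=2 BBccssEE=1 BBccssEe=2 BBccssee=1 BbCCSSEE=2 BbCCSSEe=4 BbCCSSee=2 BbCCSsEE=4 BbCCSsEe=8 BbCCSsee=4 BbCCssEE=2 BbCCssEe=4 BbCCssee=2 BbCcSSEE=4 BbCcSSEe=8 BbCcSSee=4 BbCcSsEE=8 BbCcSsEe=16 BbCcSsee=8 BbCcssEE=4 BbCcssEe=8 BbCcssee=4 BbccSSEE=2 BbccSSEe=4 BbccSSee=2 BbccSsEE=4 BbccSsEe=8 BbccSsee=4 BbccssEE=2 BbccssEe=4 Bbccssee=2 bbCCSSEE=1 bbCCSSEe=2 bbCCSSee=1 bbCCSsEE=2 bbCCSsEe=4 bbCCSsee=2 bbCCssEE=1 bbCCssEe=2 bbCCssee=1 bbCcSSEE=2 bbCcSSEe=4 bbCcSSee=2 bbCcSsEE=4 bbCcSsEe=8 bbCcSsee=4 bbCcssEE=2 bbCcssEe=4 bbCcssee=2 bbccSSEE=1 bbccSSEe=2 bbccSSee=1 bbccSsEE=2 bbccSsEe=4 bbccSsee=2 bbccssEE=1 bbccssEe=2 bbccssee=1
bb C_ ss ee hits 3/256; gcd=1; 3÷1/256÷1 = 3/256

P(bb C_ ss ee) = 3/256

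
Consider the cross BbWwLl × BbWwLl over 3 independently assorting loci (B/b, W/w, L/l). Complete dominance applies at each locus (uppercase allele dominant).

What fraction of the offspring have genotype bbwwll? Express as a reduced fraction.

P(bbwwll) = 1/64

BbWwLl gametes: BWL×1, BWl×1, BwL×1, Bwl×1, bWL×1, bWl×1, bwL×1, bwl×1
BbWwLl gametes: BWL×1, BWl×1, BwL×1, Bwl×1, bWL×1, bWl×1, bwL×1, bwl×1
BbWwLl×BbWwLl grid (8·8=64): BBWWLL=1 BBWWLl=2 BBWWll=1 BBWwLL=2 BBWwLl=4 BBWwll=2 BBwwLL=1 BBwwLl=2 BBwwll=1 BbWWLL=2 BbWWLl=4 BbWWll=2 BbWwLL=4 BbWwLl=8 BbWwll=4 BbwwLL=2 BbwwLl=4 Bbwwll=2 bbWWLL=1 bbWWLl=2 bbWWll=1 bbWwLL=2 bbWwLl=4 bbWwll=2 bbwwLL=1 bbwwLl=2 bbwwll=1
bbwwll hits 1/64; gcd=1; 1÷1/64÷1 = 1/64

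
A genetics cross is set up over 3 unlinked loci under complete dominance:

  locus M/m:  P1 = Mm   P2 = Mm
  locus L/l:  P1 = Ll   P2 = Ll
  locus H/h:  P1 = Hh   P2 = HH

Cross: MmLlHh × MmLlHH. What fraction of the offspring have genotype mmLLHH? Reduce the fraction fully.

P(mmLLHH) = 1/32

MmLlHh gametes: MLH×1, MLh×1, MlH×1, Mlh×1, mLH×1, mLh×1, mlH×1, mlh×1
MmLlHH gametes: MLH×2, MlH×2, mLH×2, mlH×2
MmLlHh×MmLlHH grid (8·8=64): MMLLHH=2 MMLLHh=2 MMLlHH=4 MMLlHh=4 MMllHH=2 MMllHh=2 MmLLHH=4 MmLLHh=4 MmLlHH=8 MmLlHh=8 MmllHH=4 MmllHh=4 mmLLHH=2 mmLLHh=2 mmLlHH=4 mmLlHh=4 mmllHH=2 mmllHh=2
mmLLHH hits 2/64; gcd=2; 2÷2/64÷2 = 1/32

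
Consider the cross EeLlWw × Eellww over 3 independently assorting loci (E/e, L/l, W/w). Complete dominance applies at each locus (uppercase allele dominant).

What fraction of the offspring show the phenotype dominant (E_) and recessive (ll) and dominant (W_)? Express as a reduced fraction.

P(E_ ll W_) = 3/16

EeLlWw gametes: ELW×1, ELw×1, ElW×1, Elw×1, eLW×1, eLw×1, elW×1, elw×1
Eellww gametes: Elw×4, elw×4
EeLlWw×Eellww grid (8·8=64): EELlWw=4 EELlww=4 EEllWw=4 EEllww=4 EeLlWw=8 EeLlww=8 EellWw=8 Eellww=8 eeLlWw=4 eeLlww=4 eellWw=4 eellww=4
E_ ll W_ hits 12/64; gcd=4; 12÷4/64÷4 = 3/16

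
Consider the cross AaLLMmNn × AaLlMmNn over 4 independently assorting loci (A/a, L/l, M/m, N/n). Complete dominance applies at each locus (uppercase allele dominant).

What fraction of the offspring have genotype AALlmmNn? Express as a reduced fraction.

AaLLMmNn gametes: ALMN×2, ALMn×2, ALmN×2, ALmn×2, aLMN×2, aLMn×2, aLmN×2, aLmn×2
AaLlMmNn gametes: ALMN×1, ALMn×1, ALmN×1, ALmn×1, AlMN×1, AlMn×1, AlmN×1, Almn×1, aLMN×1, aLMn×1, aLmN×1, aLmn×1, alMN×1, alMn×1, almN×1, almn×1
AaLLMmNn×AaLlMmNn grid (16·16=256): AALLMMNN=2 AALLMMNn=4 AALLMMnn=2 AALLMmNN=4 AALLMmNn=8 AALLMmnn=4 AALLmmNN=2 AALLmmNn=4 AALLmmnn=2 AALlMMNN=2 AALlMMNn=4 AALlMMnn=2 AALlMmNN=4 AALlMmNn=8 AALlMmnn=4 AALlmmNN=2 AALlmmNn=4 AALlmmnn=2 AaLLMMNN=4 AaLLMMNn=8 AaLLMMnn=4 AaLLMmNN=8 AaLLMmNn=16 AaLLMmnn=8 AaLLmmNN=4 AaLLmmNn=8 AaLLmmnn=4 AaLlMMNN=4 AaLlMMNn=8 AaLlMMnn=4 AaLlMmNN=8 AaLlMmNn=16 AaLlMmnn=8 AaLlmmNN=4 AaLlmmNn=8 AaLlmmnn=4 aaLLMMNN=2 aaLLMMNn=4 aaLLMMnn=2 aaLLMmNN=4 aaLLMmNn=8 aaLLMmnn=4 aaLLmmNN=2 aaLLmmNn=4 aaLLmmnn=2 aaLlMMNN=2 aaLlMMNn=4 aaLlMMnn=2 aaLlMmNN=4 aaLlMmNn=8 aaLlMmnn=4 aaLlmmNN=2 aaLlmmNn=4 aaLlmmnn=2
AALlmmNn hits 4/256; gcd=4; 4÷4/256÷4 = 1/64

P(AALlmmNn) = 1/64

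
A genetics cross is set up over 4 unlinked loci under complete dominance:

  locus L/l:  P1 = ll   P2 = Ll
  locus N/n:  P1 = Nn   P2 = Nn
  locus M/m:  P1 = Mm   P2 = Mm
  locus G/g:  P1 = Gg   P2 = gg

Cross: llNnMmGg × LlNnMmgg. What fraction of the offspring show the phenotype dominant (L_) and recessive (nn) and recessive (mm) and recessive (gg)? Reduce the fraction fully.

P(L_ nn mm gg) = 1/64

llNnMmGg gametes: lNMG×2, lNMg×2, lNmG×2, lNmg×2, lnMG×2, lnMg×2, lnmG×2, lnmg×2
LlNnMmgg gametes: LNMg×2, LNmg×2, LnMg×2, Lnmg×2, lNMg×2, lNmg×2, lnMg×2, lnmg×2
llNnMmGg×LlNnMmgg grid (16·16=256): LlNNMMGg=4 LlNNMMgg=4 LlNNMmGg=8 LlNNMmgg=8 LlNNmmGg=4 LlNNmmgg=4 LlNnMMGg=8 LlNnMMgg=8 LlNnMmGg=16 LlNnMmgg=16 LlNnmmGg=8 LlNnmmgg=8 LlnnMMGg=4 LlnnMMgg=4 LlnnMmGg=8 LlnnMmgg=8 LlnnmmGg=4 Llnnmmgg=4 llNNMMGg=4 llNNMMgg=4 llNNMmGg=8 llNNMmgg=8 llNNmmGg=4 llNNmmgg=4 llNnMMGg=8 llNnMMgg=8 llNnMmGg=16 llNnMmgg=16 llNnmmGg=8 llNnmmgg=8 llnnMMGg=4 llnnMMgg=4 llnnMmGg=8 llnnMmgg=8 llnnmmGg=4 llnnmmgg=4
L_ nn mm gg hits 4/256; gcd=4; 4÷4/256÷4 = 1/64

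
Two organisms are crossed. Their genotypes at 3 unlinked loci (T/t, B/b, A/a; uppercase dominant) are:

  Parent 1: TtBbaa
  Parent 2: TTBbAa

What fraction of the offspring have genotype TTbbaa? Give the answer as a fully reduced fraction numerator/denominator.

TtBbaa gametes: TBa×2, Tba×2, tBa×2, tba×2
TTBbAa gametes: TBA×2, TBa×2, TbA×2, Tba×2
TtBbaa×TTBbAa grid (8·8=64): TTBBAa=4 TTBBaa=4 TTBbAa=8 TTBbaa=8 TTbbAa=4 TTbbaa=4 TtBBAa=4 TtBBaa=4 TtBbAa=8 TtBbaa=8 TtbbAa=4 Ttbbaa=4
TTbbaa hits 4/64; gcd=4; 4÷4/64÷4 = 1/16

P(TTbbaa) = 1/16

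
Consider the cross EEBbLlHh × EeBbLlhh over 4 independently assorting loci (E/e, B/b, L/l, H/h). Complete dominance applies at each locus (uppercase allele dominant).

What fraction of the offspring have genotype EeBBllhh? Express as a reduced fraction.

P(EeBBllhh) = 1/64

EEBbLlHh gametes: EBLH×2, EBLh×2, EBlH×2, EBlh×2, EbLH×2, EbLh×2, EblH×2, Eblh×2
EeBbLlhh gametes: EBLh×2, EBlh×2, EbLh×2, Eblh×2, eBLh×2, eBlh×2, ebLh×2, eblh×2
EEBbLlHh×EeBbLlhh grid (16·16=256): EEBBLLHh=4 EEBBLLhh=4 EEBBLlHh=8 EEBBLlhh=8 EEBBllHh=4 EEBBllhh=4 EEBbLLHh=8 EEBbLLhh=8 EEBbLlHh=16 EEBbLlhh=16 EEBbllHh=8 EEBbllhh=8 EEbbLLHh=4 EEbbLLhh=4 EEbbLlHh=8 EEbbLlhh=8 EEbbllHh=4 EEbbllhh=4 EeBBLLHh=4 EeBBLLhh=4 EeBBLlHh=8 EeBBLlhh=8 EeBBllHh=4 EeBBllhh=4 EeBbLLHh=8 EeBbLLhh=8 EeBbLlHh=16 EeBbLlhh=16 EeBbllHh=8 EeBbllhh=8 EebbLLHh=4 EebbLLhh=4 EebbLlHh=8 EebbLlhh=8 EebbllHh=4 Eebbllhh=4
EeBBllhh hits 4/256; gcd=4; 4÷4/256÷4 = 1/64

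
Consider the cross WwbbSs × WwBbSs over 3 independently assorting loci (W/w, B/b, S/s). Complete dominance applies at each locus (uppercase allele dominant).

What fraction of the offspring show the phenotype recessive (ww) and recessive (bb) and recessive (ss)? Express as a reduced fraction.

P(ww bb ss) = 1/32

WwbbSs gametes: WbS×2, Wbs×2, wbS×2, wbs×2
WwBbSs gametes: WBS×1, WBs×1, WbS×1, Wbs×1, wBS×1, wBs×1, wbS×1, wbs×1
WwbbSs×WwBbSs grid (8·8=64): WWBbSS=2 WWBbSs=4 WWBbss=2 WWbbSS=2 WWbbSs=4 WWbbss=2 WwBbSS=4 WwBbSs=8 WwBbss=4 WwbbSS=4 WwbbSs=8 Wwbbss=4 wwBbSS=2 wwBbSs=4 wwBbss=2 wwbbSS=2 wwbbSs=4 wwbbss=2
ww bb ss hits 2/64; gcd=2; 2÷2/64÷2 = 1/32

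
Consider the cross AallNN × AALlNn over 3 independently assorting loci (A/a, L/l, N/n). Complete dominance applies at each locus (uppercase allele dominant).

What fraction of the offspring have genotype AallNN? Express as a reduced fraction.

P(AallNN) = 1/8

AallNN gametes: AlN×4, alN×4
AALlNn gametes: ALN×2, ALn×2, AlN×2, Aln×2
AallNN×AALlNn grid (8·8=64): AALlNN=8 AALlNn=8 AAllNN=8 AAllNn=8 AaLlNN=8 AaLlNn=8 AallNN=8 AallNn=8
AallNN hits 8/64; gcd=8; 8÷8/64÷8 = 1/8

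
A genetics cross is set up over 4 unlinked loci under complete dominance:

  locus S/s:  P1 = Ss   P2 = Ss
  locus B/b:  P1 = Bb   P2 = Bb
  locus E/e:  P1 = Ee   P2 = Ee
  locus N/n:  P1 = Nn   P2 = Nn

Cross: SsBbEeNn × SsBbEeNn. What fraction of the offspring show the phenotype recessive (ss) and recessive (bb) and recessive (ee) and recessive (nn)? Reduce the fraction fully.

P(ss bb ee nn) = 1/256

SsBbEeNn gametes: SBEN×1, SBEn×1, SBeN×1, SBen×1, SbEN×1, SbEn×1, SbeN×1, Sben×1, sBEN×1, sBEn×1, sBeN×1, sBen×1, sbEN×1, sbEn×1, sbeN×1, sben×1
SsBbEeNn gametes: SBEN×1, SBEn×1, SBeN×1, SBen×1, SbEN×1, SbEn×1, SbeN×1, Sben×1, sBEN×1, sBEn×1, sBeN×1, sBen×1, sbEN×1, sbEn×1, sbeN×1, sben×1
SsBbEeNn×SsBbEeNn grid (16·16=256): SSBBEENN=1 SSBBEENn=2 SSBBEEnn=1 SSBBEeNN=2 SSBBEeNn=4 SSBBEenn=2 SSBBeeNN=1 SSBBeeNn=2 SSBBeenn=1 SSBbEENN=2 SSBbEENn=4 SSBbEEnn=2 SSBbEeNN=4 SSBbEeNn=8 SSBbEenn=4 SSBbeeNN=2 SSBbeeNn=4 SSBbeenn=2 SSbbEENN=1 SSbbEENn=2 SSbbEEnn=1 SSbbEeNN=2 SSbbEeNn=4 SSbbEenn=2 SSbbeeNN=1 SSbbeeNn=2 SSbbeenn=1 SsBBEENN=2 SsBBEENn=4 SsBBEEnn=2 SsBBEeNN=4 SsBBEeNn=8 SsBBEenn=4 SsBBeeNN=2 SsBBeeNn=4 SsBBeenn=2 SsBbEENN=4 SsBbEENn=8 SsBbEEnn=4 SsBbEeNN=8 SsBbEeNn=16 SsBbEenn=8 SsBbeeNN=4 SsBbeeNn=8 SsBbeenn=4 SsbbEENN=2 SsbbEENn=4 SsbbEEnn=2 SsbbEeNN=4 SsbbEeNn=8 SsbbEenn=4 SsbbeeNN=2 SsbbeeNn=4 Ssbbeenn=2 ssBBEENN=1 ssBBEENn=2 ssBBEEnn=1 ssBBEeNN=2 ssBBEeNn=4 ssBBEenn=2 ssBBeeNN=1 ssBBeeNn=2 ssBBeenn=1 ssBbEENN=2 ssBbEENn=4 ssBbEEnn=2 ssBbEeNN=4 ssBbEeNn=8 ssBbEenn=4 ssBbeeNN=2 ssBbeeNn=4 ssBbeenn=2 ssbbEENN=1 ssbbEENn=2 ssbbEEnn=1 ssbbEeNN=2 ssbbEeNn=4 ssbbEenn=2 ssbbeeNN=1 ssbbeeNn=2 ssbbeenn=1
ss bb ee nn hits 1/256; gcd=1; 1÷1/256÷1 = 1/256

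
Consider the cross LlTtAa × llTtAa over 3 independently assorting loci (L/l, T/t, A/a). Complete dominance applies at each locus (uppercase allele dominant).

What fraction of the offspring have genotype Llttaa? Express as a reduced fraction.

LlTtAa gametes: LTA×1, LTa×1, LtA×1, Lta×1, lTA×1, lTa×1, ltA×1, lta×1
llTtAa gametes: lTA×2, lTa×2, ltA×2, lta×2
LlTtAa×llTtAa grid (8·8=64): LlTTAA=2 LlTTAa=4 LlTTaa=2 LlTtAA=4 LlTtAa=8 LlTtaa=4 LlttAA=2 LlttAa=4 Llttaa=2 llTTAA=2 llTTAa=4 llTTaa=2 llTtAA=4 llTtAa=8 llTtaa=4 llttAA=2 llttAa=4 llttaa=2
Llttaa hits 2/64; gcd=2; 2÷2/64÷2 = 1/32

P(Llttaa) = 1/32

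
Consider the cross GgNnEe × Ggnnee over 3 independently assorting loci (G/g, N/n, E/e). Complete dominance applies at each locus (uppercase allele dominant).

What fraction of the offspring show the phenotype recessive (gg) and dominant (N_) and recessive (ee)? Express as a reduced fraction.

GgNnEe gametes: GNE×1, GNe×1, GnE×1, Gne×1, gNE×1, gNe×1, gnE×1, gne×1
Ggnnee gametes: Gne×4, gne×4
GgNnEe×Ggnnee grid (8·8=64): GGNnEe=4 GGNnee=4 GGnnEe=4 GGnnee=4 GgNnEe=8 GgNnee=8 GgnnEe=8 Ggnnee=8 ggNnEe=4 ggNnee=4 ggnnEe=4 ggnnee=4
gg N_ ee hits 4/64; gcd=4; 4÷4/64÷4 = 1/16

P(gg N_ ee) = 1/16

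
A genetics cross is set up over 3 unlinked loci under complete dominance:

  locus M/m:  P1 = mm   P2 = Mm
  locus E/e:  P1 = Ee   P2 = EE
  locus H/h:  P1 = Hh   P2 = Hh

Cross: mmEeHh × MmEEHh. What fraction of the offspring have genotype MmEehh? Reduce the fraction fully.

P(MmEehh) = 1/16

mmEeHh gametes: mEH×2, mEh×2, meH×2, meh×2
MmEEHh gametes: MEH×2, MEh×2, mEH×2, mEh×2
mmEeHh×MmEEHh grid (8·8=64): MmEEHH=4 MmEEHh=8 MmEEhh=4 MmEeHH=4 MmEeHh=8 MmEehh=4 mmEEHH=4 mmEEHh=8 mmEEhh=4 mmEeHH=4 mmEeHh=8 mmEehh=4
MmEehh hits 4/64; gcd=4; 4÷4/64÷4 = 1/16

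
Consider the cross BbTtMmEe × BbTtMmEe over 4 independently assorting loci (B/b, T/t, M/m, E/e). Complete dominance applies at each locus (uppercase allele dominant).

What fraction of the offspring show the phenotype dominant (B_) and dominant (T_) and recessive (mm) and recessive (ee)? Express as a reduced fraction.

BbTtMmEe gametes: BTME×1, BTMe×1, BTmE×1, BTme×1, BtME×1, BtMe×1, BtmE×1, Btme×1, bTME×1, bTMe×1, bTmE×1, bTme×1, btME×1, btMe×1, btmE×1, btme×1
BbTtMmEe gametes: BTME×1, BTMe×1, BTmE×1, BTme×1, BtME×1, BtMe×1, BtmE×1, Btme×1, bTME×1, bTMe×1, bTmE×1, bTme×1, btME×1, btMe×1, btmE×1, btme×1
BbTtMmEe×BbTtMmEe grid (16·16=256): BBTTMMEE=1 BBTTMMEe=2 BBTTMMee=1 BBTTMmEE=2 BBTTMmEe=4 BBTTMmee=2 BBTTmmEE=1 BBTTmmEe=2 BBTTmmee=1 BBTtMMEE=2 BBTtMMEe=4 BBTtMMee=2 BBTtMmEE=4 BBTtMmEe=8 BBTtMmee=4 BBTtmmEE=2 BBTtmmEe=4 BBTtmmee=2 BBttMMEE=1 BBttMMEe=2 BBttMMee=1 BBttMmEE=2 BBttMmEe=4 BBttMmee=2 BBttmmEE=1 BBttmmEe=2 BBttmmee=1 BbTTMMEE=2 BbTTMMEe=4 BbTTMMee=2 BbTTMmEE=4 BbTTMmEe=8 BbTTMmee=4 BbTTmmEE=2 BbTTmmEe=4 BbTTmmee=2 BbTtMMEE=4 BbTtMMEe=8 BbTtMMee=4 BbTtMmEE=8 BbTtMmEe=16 BbTtMmee=8 BbTtmmEE=4 BbTtmmEe=8 BbTtmmee=4 BbttMMEE=2 BbttMMEe=4 BbttMMee=2 BbttMmEE=4 BbttMmEe=8 BbttMmee=4 BbttmmEE=2 BbttmmEe=4 Bbttmmee=2 bbTTMMEE=1 bbTTMMEe=2 bbTTMMee=1 bbTTMmEE=2 bbTTMmEe=4 bbTTMmee=2 bbTTmmEE=1 bbTTmmEe=2 bbTTmmee=1 bbTtMMEE=2 bbTtMMEe=4 bbTtMMee=2 bbTtMmEE=4 bbTtMmEe=8 bbTtMmee=4 bbTtmmEE=2 bbTtmmEe=4 bbTtmmee=2 bbttMMEE=1 bbttMMEe=2 bbttMMee=1 bbttMmEE=2 bbttMmEe=4 bbttMmee=2 bbttmmEE=1 bbttmmEe=2 bbttmmee=1
B_ T_ mm ee hits 9/256; gcd=1; 9÷1/256÷1 = 9/256

P(B_ T_ mm ee) = 9/256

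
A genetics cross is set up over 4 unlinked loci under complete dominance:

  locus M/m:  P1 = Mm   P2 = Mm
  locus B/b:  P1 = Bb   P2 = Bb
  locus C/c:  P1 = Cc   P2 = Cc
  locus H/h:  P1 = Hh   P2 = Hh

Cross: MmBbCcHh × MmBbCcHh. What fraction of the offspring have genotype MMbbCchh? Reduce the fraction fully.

MmBbCcHh gametes: MBCH×1, MBCh×1, MBcH×1, MBch×1, MbCH×1, MbCh×1, MbcH×1, Mbch×1, mBCH×1, mBCh×1, mBcH×1, mBch×1, mbCH×1, mbCh×1, mbcH×1, mbch×1
MmBbCcHh gametes: MBCH×1, MBCh×1, MBcH×1, MBch×1, MbCH×1, MbCh×1, MbcH×1, Mbch×1, mBCH×1, mBCh×1, mBcH×1, mBch×1, mbCH×1, mbCh×1, mbcH×1, mbch×1
MmBbCcHh×MmBbCcHh grid (16·16=256): MMBBCCHH=1 MMBBCCHh=2 MMBBCChh=1 MMBBCcHH=2 MMBBCcHh=4 MMBBCchh=2 MMBBccHH=1 MMBBccHh=2 MMBBcchh=1 MMBbCCHH=2 MMBbCCHh=4 MMBbCChh=2 MMBbCcHH=4 MMBbCcHh=8 MMBbCchh=4 MMBbccHH=2 MMBbccHh=4 MMBbcchh=2 MMbbCCHH=1 MMbbCCHh=2 MMbbCChh=1 MMbbCcHH=2 MMbbCcHh=4 MMbbCchh=2 MMbbccHH=1 MMbbccHh=2 MMbbcchh=1 MmBBCCHH=2 MmBBCCHh=4 MmBBCChh=2 MmBBCcHH=4 MmBBCcHh=8 MmBBCchh=4 MmBBccHH=2 MmBBccHh=4 MmBBcchh=2 MmBbCCHH=4 MmBbCCHh=8 MmBbCChh=4 MmBbCcHH=8 MmBbCcHh=16 MmBbCchh=8 MmBbccHH=4 MmBbccHh=8 MmBbcchh=4 MmbbCCHH=2 MmbbCCHh=4 MmbbCChh=2 MmbbCcHH=4 MmbbCcHh=8 MmbbCchh=4 MmbbccHH=2 MmbbccHh=4 Mmbbcchh=2 mmBBCCHH=1 mmBBCCHh=2 mmBBCChh=1 mmBBCcHH=2 mmBBCcHh=4 mmBBCchh=2 mmBBccHH=1 mmBBccHh=2 mmBBcchh=1 mmBbCCHH=2 mmBbCCHh=4 mmBbCChh=2 mmBbCcHH=4 mmBbCcHh=8 mmBbCchh=4 mmBbccHH=2 mmBbccHh=4 mmBbcchh=2 mmbbCCHH=1 mmbbCCHh=2 mmbbCChh=1 mmbbCcHH=2 mmbbCcHh=4 mmbbCchh=2 mmbbccHH=1 mmbbccHh=2 mmbbcchh=1
MMbbCchh hits 2/256; gcd=2; 2÷2/256÷2 = 1/128

P(MMbbCchh) = 1/128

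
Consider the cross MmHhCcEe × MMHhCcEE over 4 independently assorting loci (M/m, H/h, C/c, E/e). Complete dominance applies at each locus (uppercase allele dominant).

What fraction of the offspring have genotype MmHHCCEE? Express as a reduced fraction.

P(MmHHCCEE) = 1/64

MmHhCcEe gametes: MHCE×1, MHCe×1, MHcE×1, MHce×1, MhCE×1, MhCe×1, MhcE×1, Mhce×1, mHCE×1, mHCe×1, mHcE×1, mHce×1, mhCE×1, mhCe×1, mhcE×1, mhce×1
MMHhCcEE gametes: MHCE×4, MHcE×4, MhCE×4, MhcE×4
MmHhCcEe×MMHhCcEE grid (16·16=256): MMHHCCEE=4 MMHHCCEe=4 MMHHCcEE=8 MMHHCcEe=8 MMHHccEE=4 MMHHccEe=4 MMHhCCEE=8 MMHhCCEe=8 MMHhCcEE=16 MMHhCcEe=16 MMHhccEE=8 MMHhccEe=8 MMhhCCEE=4 MMhhCCEe=4 MMhhCcEE=8 MMhhCcEe=8 MMhhccEE=4 MMhhccEe=4 MmHHCCEE=4 MmHHCCEe=4 MmHHCcEE=8 MmHHCcEe=8 MmHHccEE=4 MmHHccEe=4 MmHhCCEE=8 MmHhCCEe=8 MmHhCcEE=16 MmHhCcEe=16 MmHhccEE=8 MmHhccEe=8 MmhhCCEE=4 MmhhCCEe=4 MmhhCcEE=8 MmhhCcEe=8 MmhhccEE=4 MmhhccEe=4
MmHHCCEE hits 4/256; gcd=4; 4÷4/256÷4 = 1/64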